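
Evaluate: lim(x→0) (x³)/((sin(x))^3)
This is a 0/0 indeterminate form.

Apply L'Hôpital's rule: differentiate numerator and denominator separately.
  f(x) = x^3   ⇒   f'(x) = 3·x^2
  g(x) = sin(x)^3   ⇒   g'(x) = 3·sin(x)^2·cos(x)
  lim(x→0) f'(x)/g'(x) = lim(x→0) (3·x^2)/(3·sin(x)^2·cos(x))
  = 1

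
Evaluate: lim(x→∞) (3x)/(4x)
This is an ∞/∞ indeterminate form.

Apply L'Hôpital's rule: differentiate numerator and denominator separately.
  f(x) = 3·x   ⇒   f'(x) = 3
  g(x) = 4·x   ⇒   g'(x) = 4
  lim(x→∞) f'(x)/g'(x) = lim(x→∞) (3)/(4)
  = 3/4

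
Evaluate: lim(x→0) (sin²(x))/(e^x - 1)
This is a 0/0 indeterminate form.

Apply L'Hôpital's rule: differentiate numerator and denominator separately.
  f(x) = sin(x)^2   ⇒   f'(x) = 2·sin(x)·cos(x)
  g(x) = e^(x) - 1   ⇒   g'(x) = e^(x)
  lim(x→0) f'(x)/g'(x) = lim(x→0) (2·sin(x)·cos(x))/(e^(x))
  = 0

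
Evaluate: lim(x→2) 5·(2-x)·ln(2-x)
This is a 0·∞ indeterminate form.

Rewrite 0·∞ as a quotient (0/0 or ∞/∞ form), then apply L'Hôpital's rule:
  lim(x→2) 5·(2-x)·ln(2-x) = 0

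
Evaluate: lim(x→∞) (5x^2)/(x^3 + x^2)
This is an ∞/∞ indeterminate form.

Apply L'Hôpital's rule: differentiate numerator and denominator separately.
  f(x) = 5·x^2   ⇒   f'(x) = 10·x
  g(x) = x^3 + x^2   ⇒   g'(x) = 3·x^2 + 2·x
  lim(x→∞) f'(x)/g'(x) = lim(x→∞) (10·x)/(3·x^2 + 2·x)
  = 0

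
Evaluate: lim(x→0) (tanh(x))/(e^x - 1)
This is a 0/0 indeterminate form.

Apply L'Hôpital's rule: differentiate numerator and denominator separately.
  f(x) = tanh(x)   ⇒   f'(x) = 1 - tanh(x)^2
  g(x) = e^(x) - 1   ⇒   g'(x) = e^(x)
  lim(x→0) f'(x)/g'(x) = lim(x→0) (1 - tanh(x)^2)/(e^(x))
  = 1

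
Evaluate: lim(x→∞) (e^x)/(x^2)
This is an ∞/∞ indeterminate form.

Apply L'Hôpital's rule: differentiate numerator and denominator separately.
  f(x) = e^(x)   ⇒   f'(x) = e^(x)
  g(x) = x^2   ⇒   g'(x) = 2·x
  lim(x→∞) f'(x)/g'(x) = lim(x→∞) (e^(x))/(2·x)
  = ∞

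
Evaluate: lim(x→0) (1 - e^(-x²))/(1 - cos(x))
This is a 0/0 indeterminate form.

Apply L'Hôpital's rule: differentiate numerator and denominator separately.
  f(x) = 1 - e^(-x^2)   ⇒   f'(x) = 2·x·e^(-x^2)
  g(x) = 1 - cos(x)   ⇒   g'(x) = sin(x)
  lim(x→0) f'(x)/g'(x) = lim(x→0) (2·x·e^(-x^2))/(sin(x))
  = 2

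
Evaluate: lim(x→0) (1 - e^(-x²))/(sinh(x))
This is a 0/0 indeterminate form.

Apply L'Hôpital's rule: differentiate numerator and denominator separately.
  f(x) = 1 - e^(-x^2)   ⇒   f'(x) = 2·x·e^(-x^2)
  g(x) = sinh(x)   ⇒   g'(x) = cosh(x)
  lim(x→0) f'(x)/g'(x) = lim(x→0) (2·x·e^(-x^2))/(cosh(x))
  = 0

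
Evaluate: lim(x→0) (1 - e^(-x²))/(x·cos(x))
This is a 0/0 indeterminate form.

Apply L'Hôpital's rule: differentiate numerator and denominator separately.
  f(x) = 1 - e^(-x^2)   ⇒   f'(x) = 2·x·e^(-x^2)
  g(x) = x·cos(x)   ⇒   g'(x) = -x·sin(x) + cos(x)
  lim(x→0) f'(x)/g'(x) = lim(x→0) (2·x·e^(-x^2))/(-x·sin(x) + cos(x))
  = 0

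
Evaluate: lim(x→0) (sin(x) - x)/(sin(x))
This is a 0/0 indeterminate form.

Apply L'Hôpital's rule: differentiate numerator and denominator separately.
  f(x) = -x + sin(x)   ⇒   f'(x) = cos(x) - 1
  g(x) = sin(x)   ⇒   g'(x) = cos(x)
  lim(x→0) f'(x)/g'(x) = lim(x→0) (cos(x) - 1)/(cos(x))
  = 0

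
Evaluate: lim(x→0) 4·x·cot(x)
This is a 0·∞ indeterminate form.

Rewrite 0·∞ as a quotient (0/0 or ∞/∞ form), then apply L'Hôpital's rule:
  lim(x→0) 4·x·cot(x) = 4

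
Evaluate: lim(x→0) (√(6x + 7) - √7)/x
This is a standard limit.

Factor or rationalize the expression:
  lim(x→0) (√(6x + 7) - √7)/x = 3·sqrt(7)/7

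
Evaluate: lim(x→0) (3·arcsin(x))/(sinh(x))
This is a 0/0 indeterminate form.

Apply L'Hôpital's rule: differentiate numerator and denominator separately.
  f(x) = 3·asin(x)   ⇒   f'(x) = 3/sqrt(1 - x^2)
  g(x) = sinh(x)   ⇒   g'(x) = cosh(x)
  lim(x→0) f'(x)/g'(x) = lim(x→0) (3/sqrt(1 - x^2))/(cosh(x))
  = 3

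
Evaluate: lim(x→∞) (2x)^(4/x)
This is an exponential indeterminate form.

For exponential indeterminate forms, take the natural log:
  Let L = lim(x→∞) (2x)^(4/x)
  Then ln(L) = lim(x→∞) [exponent × ln(base)]
  Evaluate using L'Hôpital or standard limits, then exponentiate.
  L = 1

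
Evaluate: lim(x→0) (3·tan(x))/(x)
This is a 0/0 indeterminate form.

Apply L'Hôpital's rule: differentiate numerator and denominator separately.
  f(x) = 3·tan(x)   ⇒   f'(x) = 3·tan(x)^2 + 3
  g(x) = x   ⇒   g'(x) = 1
  lim(x→0) f'(x)/g'(x) = lim(x→0) (3·tan(x)^2 + 3)/(1)
  = 3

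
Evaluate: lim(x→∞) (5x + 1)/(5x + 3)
This is an ∞/∞ indeterminate form.

Apply L'Hôpital's rule: differentiate numerator and denominator separately.
  f(x) = 5·x + 1   ⇒   f'(x) = 5
  g(x) = 5·x + 3   ⇒   g'(x) = 5
  lim(x→∞) f'(x)/g'(x) = lim(x→∞) (5)/(5)
  = 1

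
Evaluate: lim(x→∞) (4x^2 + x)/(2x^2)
This is an ∞/∞ indeterminate form.

Apply L'Hôpital's rule: differentiate numerator and denominator separately.
  f(x) = 4·x^2 + x   ⇒   f'(x) = 8·x + 1
  g(x) = 2·x^2   ⇒   g'(x) = 4·x
  lim(x→∞) f'(x)/g'(x) = lim(x→∞) (8·x + 1)/(4·x)
  = 2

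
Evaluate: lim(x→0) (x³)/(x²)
This is a 0/0 indeterminate form.

Apply L'Hôpital's rule: differentiate numerator and denominator separately.
  f(x) = x^3   ⇒   f'(x) = 3·x^2
  g(x) = x^2   ⇒   g'(x) = 2·x
  lim(x→0) f'(x)/g'(x) = lim(x→0) (3·x^2)/(2·x)
  = 0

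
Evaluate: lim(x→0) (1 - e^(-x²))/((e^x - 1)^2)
This is a 0/0 indeterminate form.

Apply L'Hôpital's rule: differentiate numerator and denominator separately.
  f(x) = 1 - e^(-x^2)   ⇒   f'(x) = 2·x·e^(-x^2)
  g(x) = (e^(x) - 1)^2   ⇒   g'(x) = 2·(e^(x) - 1)·e^(x)
  lim(x→0) f'(x)/g'(x) = lim(x→0) (2·x·e^(-x^2))/(2·(e^(x) - 1)·e^(x))
  = 1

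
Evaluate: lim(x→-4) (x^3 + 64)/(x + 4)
This is a standard limit.

Factor or rationalize the expression:
  lim(x→-4) (x^3 + 64)/(x + 4) = 48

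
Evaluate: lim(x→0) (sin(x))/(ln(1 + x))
This is a 0/0 indeterminate form.

Apply L'Hôpital's rule: differentiate numerator and denominator separately.
  f(x) = sin(x)   ⇒   f'(x) = cos(x)
  g(x) = ln(x + 1)   ⇒   g'(x) = 1/(x + 1)
  lim(x→0) f'(x)/g'(x) = lim(x→0) (cos(x))/(1/(x + 1))
  = 1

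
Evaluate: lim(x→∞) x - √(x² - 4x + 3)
This is an ∞-∞ indeterminate form.

Combine fractions or rationalize to convert ∞-∞ to 0/0 form:
  lim(x→∞) x - √(x² - 4x + 3) = 2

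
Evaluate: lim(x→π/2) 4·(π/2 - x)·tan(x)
This is a 0·∞ indeterminate form.

Rewrite 0·∞ as a quotient (0/0 or ∞/∞ form), then apply L'Hôpital's rule:
  lim(x→π/2) 4·(π/2 - x)·tan(x) = 4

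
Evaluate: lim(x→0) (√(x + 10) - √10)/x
This is a standard limit.

Factor or rationalize the expression:
  lim(x→0) (√(x + 10) - √10)/x = sqrt(10)/20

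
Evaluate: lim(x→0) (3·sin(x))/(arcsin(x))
This is a 0/0 indeterminate form.

Apply L'Hôpital's rule: differentiate numerator and denominator separately.
  f(x) = 3·sin(x)   ⇒   f'(x) = 3·cos(x)
  g(x) = asin(x)   ⇒   g'(x) = 1/sqrt(1 - x^2)
  lim(x→0) f'(x)/g'(x) = lim(x→0) (3·cos(x))/(1/sqrt(1 - x^2))
  = 3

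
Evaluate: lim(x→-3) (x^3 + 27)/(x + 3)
This is a standard limit.

Factor or rationalize the expression:
  lim(x→-3) (x^3 + 27)/(x + 3) = 27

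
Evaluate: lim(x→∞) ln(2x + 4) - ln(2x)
This is an ∞-∞ indeterminate form.

Combine fractions or rationalize to convert ∞-∞ to 0/0 form:
  lim(x→∞) ln(2x + 4) - ln(2x) = 0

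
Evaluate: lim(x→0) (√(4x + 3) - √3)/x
This is a standard limit.

Factor or rationalize the expression:
  lim(x→0) (√(4x + 3) - √3)/x = 2·sqrt(3)/3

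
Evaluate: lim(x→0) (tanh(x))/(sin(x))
This is a 0/0 indeterminate form.

Apply L'Hôpital's rule: differentiate numerator and denominator separately.
  f(x) = tanh(x)   ⇒   f'(x) = 1 - tanh(x)^2
  g(x) = sin(x)   ⇒   g'(x) = cos(x)
  lim(x→0) f'(x)/g'(x) = lim(x→0) (1 - tanh(x)^2)/(cos(x))
  = 1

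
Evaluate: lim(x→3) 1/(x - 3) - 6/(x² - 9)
This is an ∞-∞ indeterminate form.

Combine fractions or rationalize to convert ∞-∞ to 0/0 form:
  lim(x→3) 1/(x - 3) - 6/(x² - 9) = 1/6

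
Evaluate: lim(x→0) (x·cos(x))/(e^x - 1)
This is a 0/0 indeterminate form.

Apply L'Hôpital's rule: differentiate numerator and denominator separately.
  f(x) = x·cos(x)   ⇒   f'(x) = -x·sin(x) + cos(x)
  g(x) = e^(x) - 1   ⇒   g'(x) = e^(x)
  lim(x→0) f'(x)/g'(x) = lim(x→0) (-x·sin(x) + cos(x))/(e^(x))
  = 1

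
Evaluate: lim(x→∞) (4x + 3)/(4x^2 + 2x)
This is an ∞/∞ indeterminate form.

Apply L'Hôpital's rule: differentiate numerator and denominator separately.
  f(x) = 4·x + 3   ⇒   f'(x) = 4
  g(x) = 4·x^2 + 2·x   ⇒   g'(x) = 8·x + 2
  lim(x→∞) f'(x)/g'(x) = lim(x→∞) (4)/(8·x + 2)
  = 0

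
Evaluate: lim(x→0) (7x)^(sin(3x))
This is an exponential indeterminate form.

For exponential indeterminate forms, take the natural log:
  Let L = lim(x→0) (7x)^(sin(3x))
  Then ln(L) = lim(x→0) [exponent × ln(base)]
  Evaluate using L'Hôpital or standard limits, then exponentiate.
  L = 1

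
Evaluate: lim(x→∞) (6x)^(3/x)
This is an exponential indeterminate form.

For exponential indeterminate forms, take the natural log:
  Let L = lim(x→∞) (6x)^(3/x)
  Then ln(L) = lim(x→∞) [exponent × ln(base)]
  Evaluate using L'Hôpital or standard limits, then exponentiate.
  L = 1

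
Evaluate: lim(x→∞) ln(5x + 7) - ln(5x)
This is an ∞-∞ indeterminate form.

Combine fractions or rationalize to convert ∞-∞ to 0/0 form:
  lim(x→∞) ln(5x + 7) - ln(5x) = 0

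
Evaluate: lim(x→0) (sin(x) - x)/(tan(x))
This is a 0/0 indeterminate form.

Apply L'Hôpital's rule: differentiate numerator and denominator separately.
  f(x) = -x + sin(x)   ⇒   f'(x) = cos(x) - 1
  g(x) = tan(x)   ⇒   g'(x) = tan(x)^2 + 1
  lim(x→0) f'(x)/g'(x) = lim(x→0) (cos(x) - 1)/(tan(x)^2 + 1)
  = 0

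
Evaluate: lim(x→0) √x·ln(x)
This is a 0·∞ indeterminate form.

Rewrite 0·∞ as a quotient (0/0 or ∞/∞ form), then apply L'Hôpital's rule:
  lim(x→0) √x·ln(x) = 0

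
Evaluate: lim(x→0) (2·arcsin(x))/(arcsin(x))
This is a 0/0 indeterminate form.

Apply L'Hôpital's rule: differentiate numerator and denominator separately.
  f(x) = 2·asin(x)   ⇒   f'(x) = 2/sqrt(1 - x^2)
  g(x) = asin(x)   ⇒   g'(x) = 1/sqrt(1 - x^2)
  lim(x→0) f'(x)/g'(x) = lim(x→0) (2/sqrt(1 - x^2))/(1/sqrt(1 - x^2))
  = 2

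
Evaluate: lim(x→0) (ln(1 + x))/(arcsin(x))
This is a 0/0 indeterminate form.

Apply L'Hôpital's rule: differentiate numerator and denominator separately.
  f(x) = ln(x + 1)   ⇒   f'(x) = 1/(x + 1)
  g(x) = asin(x)   ⇒   g'(x) = 1/sqrt(1 - x^2)
  lim(x→0) f'(x)/g'(x) = lim(x→0) (1/(x + 1))/(1/sqrt(1 - x^2))
  = 1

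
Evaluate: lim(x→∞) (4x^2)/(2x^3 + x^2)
This is an ∞/∞ indeterminate form.

Apply L'Hôpital's rule: differentiate numerator and denominator separately.
  f(x) = 4·x^2   ⇒   f'(x) = 8·x
  g(x) = 2·x^3 + x^2   ⇒   g'(x) = 6·x^2 + 2·x
  lim(x→∞) f'(x)/g'(x) = lim(x→∞) (8·x)/(6·x^2 + 2·x)
  = 0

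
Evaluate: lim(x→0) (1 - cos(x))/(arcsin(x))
This is a 0/0 indeterminate form.

Apply L'Hôpital's rule: differentiate numerator and denominator separately.
  f(x) = 1 - cos(x)   ⇒   f'(x) = sin(x)
  g(x) = asin(x)   ⇒   g'(x) = 1/sqrt(1 - x^2)
  lim(x→0) f'(x)/g'(x) = lim(x→0) (sin(x))/(1/sqrt(1 - x^2))
  = 0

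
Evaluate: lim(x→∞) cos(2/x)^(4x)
This is an exponential indeterminate form.

For exponential indeterminate forms, take the natural log:
  Let L = lim(x→∞) cos(2/x)^(4x)
  Then ln(L) = lim(x→∞) [exponent × ln(base)]
  Evaluate using L'Hôpital or standard limits, then exponentiate.
  L = 1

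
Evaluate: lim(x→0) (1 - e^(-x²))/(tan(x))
This is a 0/0 indeterminate form.

Apply L'Hôpital's rule: differentiate numerator and denominator separately.
  f(x) = 1 - e^(-x^2)   ⇒   f'(x) = 2·x·e^(-x^2)
  g(x) = tan(x)   ⇒   g'(x) = tan(x)^2 + 1
  lim(x→0) f'(x)/g'(x) = lim(x→0) (2·x·e^(-x^2))/(tan(x)^2 + 1)
  = 0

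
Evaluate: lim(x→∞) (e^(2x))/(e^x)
This is an ∞/∞ indeterminate form.

Apply L'Hôpital's rule: differentiate numerator and denominator separately.
  f(x) = e^(2·x)   ⇒   f'(x) = 2·e^(2·x)
  g(x) = e^(x)   ⇒   g'(x) = e^(x)
  lim(x→∞) f'(x)/g'(x) = lim(x→∞) (2·e^(2·x))/(e^(x))
  = ∞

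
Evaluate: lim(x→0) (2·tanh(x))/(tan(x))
This is a 0/0 indeterminate form.

Apply L'Hôpital's rule: differentiate numerator and denominator separately.
  f(x) = 2·tanh(x)   ⇒   f'(x) = 2 - 2·tanh(x)^2
  g(x) = tan(x)   ⇒   g'(x) = tan(x)^2 + 1
  lim(x→0) f'(x)/g'(x) = lim(x→0) (2 - 2·tanh(x)^2)/(tan(x)^2 + 1)
  = 2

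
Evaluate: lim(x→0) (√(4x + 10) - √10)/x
This is a standard limit.

Factor or rationalize the expression:
  lim(x→0) (√(4x + 10) - √10)/x = sqrt(10)/5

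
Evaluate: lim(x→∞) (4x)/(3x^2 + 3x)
This is an ∞/∞ indeterminate form.

Apply L'Hôpital's rule: differentiate numerator and denominator separately.
  f(x) = 4·x   ⇒   f'(x) = 4
  g(x) = 3·x^2 + 3·x   ⇒   g'(x) = 6·x + 3
  lim(x→∞) f'(x)/g'(x) = lim(x→∞) (4)/(6·x + 3)
  = 0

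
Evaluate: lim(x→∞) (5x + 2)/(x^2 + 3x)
This is an ∞/∞ indeterminate form.

Apply L'Hôpital's rule: differentiate numerator and denominator separately.
  f(x) = 5·x + 2   ⇒   f'(x) = 5
  g(x) = x^2 + 3·x   ⇒   g'(x) = 2·x + 3
  lim(x→∞) f'(x)/g'(x) = lim(x→∞) (5)/(2·x + 3)
  = 0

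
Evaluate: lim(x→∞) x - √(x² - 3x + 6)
This is an ∞-∞ indeterminate form.

Combine fractions or rationalize to convert ∞-∞ to 0/0 form:
  lim(x→∞) x - √(x² - 3x + 6) = 3/2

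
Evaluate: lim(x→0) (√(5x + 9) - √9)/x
This is a standard limit.

Factor or rationalize the expression:
  lim(x→0) (√(5x + 9) - √9)/x = 5/6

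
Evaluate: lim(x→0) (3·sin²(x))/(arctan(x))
This is a 0/0 indeterminate form.

Apply L'Hôpital's rule: differentiate numerator and denominator separately.
  f(x) = 3·sin(x)^2   ⇒   f'(x) = 6·sin(x)·cos(x)
  g(x) = atan(x)   ⇒   g'(x) = 1/(x^2 + 1)
  lim(x→0) f'(x)/g'(x) = lim(x→0) (6·sin(x)·cos(x))/(1/(x^2 + 1))
  = 0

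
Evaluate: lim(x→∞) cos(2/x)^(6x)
This is an exponential indeterminate form.

For exponential indeterminate forms, take the natural log:
  Let L = lim(x→∞) cos(2/x)^(6x)
  Then ln(L) = lim(x→∞) [exponent × ln(base)]
  Evaluate using L'Hôpital or standard limits, then exponentiate.
  L = 1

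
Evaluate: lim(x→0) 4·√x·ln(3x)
This is a 0·∞ indeterminate form.

Rewrite 0·∞ as a quotient (0/0 or ∞/∞ form), then apply L'Hôpital's rule:
  lim(x→0) 4·√x·ln(3x) = 0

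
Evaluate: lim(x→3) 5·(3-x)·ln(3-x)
This is a 0·∞ indeterminate form.

Rewrite 0·∞ as a quotient (0/0 or ∞/∞ form), then apply L'Hôpital's rule:
  lim(x→3) 5·(3-x)·ln(3-x) = 0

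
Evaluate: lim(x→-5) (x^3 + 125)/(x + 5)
This is a standard limit.

Factor or rationalize the expression:
  lim(x→-5) (x^3 + 125)/(x + 5) = 75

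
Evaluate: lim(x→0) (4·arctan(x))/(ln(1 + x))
This is a 0/0 indeterminate form.

Apply L'Hôpital's rule: differentiate numerator and denominator separately.
  f(x) = 4·atan(x)   ⇒   f'(x) = 4/(x^2 + 1)
  g(x) = ln(x + 1)   ⇒   g'(x) = 1/(x + 1)
  lim(x→0) f'(x)/g'(x) = lim(x→0) (4/(x^2 + 1))/(1/(x + 1))
  = 4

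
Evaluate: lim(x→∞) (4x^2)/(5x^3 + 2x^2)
This is an ∞/∞ indeterminate form.

Apply L'Hôpital's rule: differentiate numerator and denominator separately.
  f(x) = 4·x^2   ⇒   f'(x) = 8·x
  g(x) = 5·x^3 + 2·x^2   ⇒   g'(x) = 15·x^2 + 4·x
  lim(x→∞) f'(x)/g'(x) = lim(x→∞) (8·x)/(15·x^2 + 4·x)
  = 0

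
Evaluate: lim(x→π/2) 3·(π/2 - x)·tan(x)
This is a 0·∞ indeterminate form.

Rewrite 0·∞ as a quotient (0/0 or ∞/∞ form), then apply L'Hôpital's rule:
  lim(x→π/2) 3·(π/2 - x)·tan(x) = 3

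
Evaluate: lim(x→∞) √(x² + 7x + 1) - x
This is an ∞-∞ indeterminate form.

Combine fractions or rationalize to convert ∞-∞ to 0/0 form:
  lim(x→∞) √(x² + 7x + 1) - x = 7/2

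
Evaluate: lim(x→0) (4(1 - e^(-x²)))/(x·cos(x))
This is a 0/0 indeterminate form.

Apply L'Hôpital's rule: differentiate numerator and denominator separately.
  f(x) = 4 - 4·e^(-x^2)   ⇒   f'(x) = 8·x·e^(-x^2)
  g(x) = x·cos(x)   ⇒   g'(x) = -x·sin(x) + cos(x)
  lim(x→0) f'(x)/g'(x) = lim(x→0) (8·x·e^(-x^2))/(-x·sin(x) + cos(x))
  = 0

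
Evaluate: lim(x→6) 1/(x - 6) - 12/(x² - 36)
This is an ∞-∞ indeterminate form.

Combine fractions or rationalize to convert ∞-∞ to 0/0 form:
  lim(x→6) 1/(x - 6) - 12/(x² - 36) = 1/12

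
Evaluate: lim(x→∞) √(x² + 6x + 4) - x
This is an ∞-∞ indeterminate form.

Combine fractions or rationalize to convert ∞-∞ to 0/0 form:
  lim(x→∞) √(x² + 6x + 4) - x = 3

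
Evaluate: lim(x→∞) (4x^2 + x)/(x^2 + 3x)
This is an ∞/∞ indeterminate form.

Apply L'Hôpital's rule: differentiate numerator and denominator separately.
  f(x) = 4·x^2 + x   ⇒   f'(x) = 8·x + 1
  g(x) = x^2 + 3·x   ⇒   g'(x) = 2·x + 3
  lim(x→∞) f'(x)/g'(x) = lim(x→∞) (8·x + 1)/(2·x + 3)
  = 4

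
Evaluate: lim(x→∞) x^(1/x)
This is an exponential indeterminate form.

For exponential indeterminate forms, take the natural log:
  Let L = lim(x→∞) x^(1/x)
  Then ln(L) = lim(x→∞) [exponent × ln(base)]
  Evaluate using L'Hôpital or standard limits, then exponentiate.
  L = 1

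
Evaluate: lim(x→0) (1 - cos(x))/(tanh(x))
This is a 0/0 indeterminate form.

Apply L'Hôpital's rule: differentiate numerator and denominator separately.
  f(x) = 1 - cos(x)   ⇒   f'(x) = sin(x)
  g(x) = tanh(x)   ⇒   g'(x) = 1 - tanh(x)^2
  lim(x→0) f'(x)/g'(x) = lim(x→0) (sin(x))/(1 - tanh(x)^2)
  = 0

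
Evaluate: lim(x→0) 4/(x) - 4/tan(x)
This is an ∞-∞ indeterminate form.

Combine fractions or rationalize to convert ∞-∞ to 0/0 form:
  lim(x→0) 4/(x) - 4/tan(x) = 0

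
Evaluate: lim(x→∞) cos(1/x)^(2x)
This is an exponential indeterminate form.

For exponential indeterminate forms, take the natural log:
  Let L = lim(x→∞) cos(1/x)^(2x)
  Then ln(L) = lim(x→∞) [exponent × ln(base)]
  Evaluate using L'Hôpital or standard limits, then exponentiate.
  L = 1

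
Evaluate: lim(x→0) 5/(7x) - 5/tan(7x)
This is an ∞-∞ indeterminate form.

Combine fractions or rationalize to convert ∞-∞ to 0/0 form:
  lim(x→0) 5/(7x) - 5/tan(7x) = 0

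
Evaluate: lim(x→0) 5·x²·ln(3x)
This is a 0·∞ indeterminate form.

Rewrite 0·∞ as a quotient (0/0 or ∞/∞ form), then apply L'Hôpital's rule:
  lim(x→0) 5·x²·ln(3x) = 0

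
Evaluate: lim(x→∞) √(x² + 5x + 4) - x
This is an ∞-∞ indeterminate form.

Combine fractions or rationalize to convert ∞-∞ to 0/0 form:
  lim(x→∞) √(x² + 5x + 4) - x = 5/2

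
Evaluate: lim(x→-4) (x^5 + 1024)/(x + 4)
This is a standard limit.

Factor or rationalize the expression:
  lim(x→-4) (x^5 + 1024)/(x + 4) = 1280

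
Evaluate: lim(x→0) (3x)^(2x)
This is an exponential indeterminate form.

For exponential indeterminate forms, take the natural log:
  Let L = lim(x→0) (3x)^(2x)
  Then ln(L) = lim(x→0) [exponent × ln(base)]
  Evaluate using L'Hôpital or standard limits, then exponentiate.
  L = 1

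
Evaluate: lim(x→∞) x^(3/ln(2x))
This is an exponential indeterminate form.

For exponential indeterminate forms, take the natural log:
  Let L = lim(x→∞) x^(3/ln(2x))
  Then ln(L) = lim(x→∞) [exponent × ln(base)]
  Evaluate using L'Hôpital or standard limits, then exponentiate.
  L = e^(3)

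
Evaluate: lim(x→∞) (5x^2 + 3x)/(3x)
This is an ∞/∞ indeterminate form.

Apply L'Hôpital's rule: differentiate numerator and denominator separately.
  f(x) = 5·x^2 + 3·x   ⇒   f'(x) = 10·x + 3
  g(x) = 3·x   ⇒   g'(x) = 3
  lim(x→∞) f'(x)/g'(x) = lim(x→∞) (10·x + 3)/(3)
  = ∞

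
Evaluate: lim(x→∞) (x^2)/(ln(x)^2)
This is an ∞/∞ indeterminate form.

Apply L'Hôpital's rule: differentiate numerator and denominator separately.
  f(x) = x^2   ⇒   f'(x) = 2·x
  g(x) = ln(x)^2   ⇒   g'(x) = 2·ln(x)/x
  lim(x→∞) f'(x)/g'(x) = lim(x→∞) (2·x)/(2·ln(x)/x)
  = ∞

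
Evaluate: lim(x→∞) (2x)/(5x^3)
This is an ∞/∞ indeterminate form.

Apply L'Hôpital's rule: differentiate numerator and denominator separately.
  f(x) = 2·x   ⇒   f'(x) = 2
  g(x) = 5·x^3   ⇒   g'(x) = 15·x^2
  lim(x→∞) f'(x)/g'(x) = lim(x→∞) (2)/(15·x^2)
  = 0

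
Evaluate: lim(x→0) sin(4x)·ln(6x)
This is a 0·∞ indeterminate form.

Rewrite 0·∞ as a quotient (0/0 or ∞/∞ form), then apply L'Hôpital's rule:
  lim(x→0) sin(4x)·ln(6x) = 0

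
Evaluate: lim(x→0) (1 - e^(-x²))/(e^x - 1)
This is a 0/0 indeterminate form.

Apply L'Hôpital's rule: differentiate numerator and denominator separately.
  f(x) = 1 - e^(-x^2)   ⇒   f'(x) = 2·x·e^(-x^2)
  g(x) = e^(x) - 1   ⇒   g'(x) = e^(x)
  lim(x→0) f'(x)/g'(x) = lim(x→0) (2·x·e^(-x^2))/(e^(x))
  = 0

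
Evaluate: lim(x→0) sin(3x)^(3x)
This is an exponential indeterminate form.

For exponential indeterminate forms, take the natural log:
  Let L = lim(x→0) sin(3x)^(3x)
  Then ln(L) = lim(x→0) [exponent × ln(base)]
  Evaluate using L'Hôpital or standard limits, then exponentiate.
  L = 1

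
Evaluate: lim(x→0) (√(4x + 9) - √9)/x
This is a standard limit.

Factor or rationalize the expression:
  lim(x→0) (√(4x + 9) - √9)/x = 2/3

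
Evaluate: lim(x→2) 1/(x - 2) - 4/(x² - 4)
This is an ∞-∞ indeterminate form.

Combine fractions or rationalize to convert ∞-∞ to 0/0 form:
  lim(x→2) 1/(x - 2) - 4/(x² - 4) = 1/4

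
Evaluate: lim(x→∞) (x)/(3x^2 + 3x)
This is an ∞/∞ indeterminate form.

Apply L'Hôpital's rule: differentiate numerator and denominator separately.
  f(x) = x   ⇒   f'(x) = 1
  g(x) = 3·x^2 + 3·x   ⇒   g'(x) = 6·x + 3
  lim(x→∞) f'(x)/g'(x) = lim(x→∞) (1)/(6·x + 3)
  = 0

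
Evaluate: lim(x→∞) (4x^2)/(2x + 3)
This is an ∞/∞ indeterminate form.

Apply L'Hôpital's rule: differentiate numerator and denominator separately.
  f(x) = 4·x^2   ⇒   f'(x) = 8·x
  g(x) = 2·x + 3   ⇒   g'(x) = 2
  lim(x→∞) f'(x)/g'(x) = lim(x→∞) (8·x)/(2)
  = ∞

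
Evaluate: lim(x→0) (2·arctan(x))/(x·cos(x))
This is a 0/0 indeterminate form.

Apply L'Hôpital's rule: differentiate numerator and denominator separately.
  f(x) = 2·atan(x)   ⇒   f'(x) = 2/(x^2 + 1)
  g(x) = x·cos(x)   ⇒   g'(x) = -x·sin(x) + cos(x)
  lim(x→0) f'(x)/g'(x) = lim(x→0) (2/(x^2 + 1))/(-x·sin(x) + cos(x))
  = 2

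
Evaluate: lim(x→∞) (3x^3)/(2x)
This is an ∞/∞ indeterminate form.

Apply L'Hôpital's rule: differentiate numerator and denominator separately.
  f(x) = 3·x^3   ⇒   f'(x) = 9·x^2
  g(x) = 2·x   ⇒   g'(x) = 2
  lim(x→∞) f'(x)/g'(x) = lim(x→∞) (9·x^2)/(2)
  = ∞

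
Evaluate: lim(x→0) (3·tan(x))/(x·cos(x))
This is a 0/0 indeterminate form.

Apply L'Hôpital's rule: differentiate numerator and denominator separately.
  f(x) = 3·tan(x)   ⇒   f'(x) = 3·tan(x)^2 + 3
  g(x) = x·cos(x)   ⇒   g'(x) = -x·sin(x) + cos(x)
  lim(x→0) f'(x)/g'(x) = lim(x→0) (3·tan(x)^2 + 3)/(-x·sin(x) + cos(x))
  = 3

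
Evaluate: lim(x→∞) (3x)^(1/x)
This is an exponential indeterminate form.

For exponential indeterminate forms, take the natural log:
  Let L = lim(x→∞) (3x)^(1/x)
  Then ln(L) = lim(x→∞) [exponent × ln(base)]
  Evaluate using L'Hôpital or standard limits, then exponentiate.
  L = 1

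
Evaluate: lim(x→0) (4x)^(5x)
This is an exponential indeterminate form.

For exponential indeterminate forms, take the natural log:
  Let L = lim(x→0) (4x)^(5x)
  Then ln(L) = lim(x→0) [exponent × ln(base)]
  Evaluate using L'Hôpital or standard limits, then exponentiate.
  L = 1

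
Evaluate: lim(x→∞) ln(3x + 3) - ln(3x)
This is an ∞-∞ indeterminate form.

Combine fractions or rationalize to convert ∞-∞ to 0/0 form:
  lim(x→∞) ln(3x + 3) - ln(3x) = 0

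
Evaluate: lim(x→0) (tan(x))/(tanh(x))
This is a 0/0 indeterminate form.

Apply L'Hôpital's rule: differentiate numerator and denominator separately.
  f(x) = tan(x)   ⇒   f'(x) = tan(x)^2 + 1
  g(x) = tanh(x)   ⇒   g'(x) = 1 - tanh(x)^2
  lim(x→0) f'(x)/g'(x) = lim(x→0) (tan(x)^2 + 1)/(1 - tanh(x)^2)
  = 1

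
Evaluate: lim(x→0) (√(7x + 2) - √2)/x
This is a standard limit.

Factor or rationalize the expression:
  lim(x→0) (√(7x + 2) - √2)/x = 7·sqrt(2)/4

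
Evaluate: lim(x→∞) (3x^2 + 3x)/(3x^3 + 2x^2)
This is an ∞/∞ indeterminate form.

Apply L'Hôpital's rule: differentiate numerator and denominator separately.
  f(x) = 3·x^2 + 3·x   ⇒   f'(x) = 6·x + 3
  g(x) = 3·x^3 + 2·x^2   ⇒   g'(x) = 9·x^2 + 4·x
  lim(x→∞) f'(x)/g'(x) = lim(x→∞) (6·x + 3)/(9·x^2 + 4·x)
  = 0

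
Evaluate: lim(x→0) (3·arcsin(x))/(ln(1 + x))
This is a 0/0 indeterminate form.

Apply L'Hôpital's rule: differentiate numerator and denominator separately.
  f(x) = 3·asin(x)   ⇒   f'(x) = 3/sqrt(1 - x^2)
  g(x) = ln(x + 1)   ⇒   g'(x) = 1/(x + 1)
  lim(x→0) f'(x)/g'(x) = lim(x→0) (3/sqrt(1 - x^2))/(1/(x + 1))
  = 3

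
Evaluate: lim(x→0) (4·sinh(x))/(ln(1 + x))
This is a 0/0 indeterminate form.

Apply L'Hôpital's rule: differentiate numerator and denominator separately.
  f(x) = 4·sinh(x)   ⇒   f'(x) = 4·cosh(x)
  g(x) = ln(x + 1)   ⇒   g'(x) = 1/(x + 1)
  lim(x→0) f'(x)/g'(x) = lim(x→0) (4·cosh(x))/(1/(x + 1))
  = 4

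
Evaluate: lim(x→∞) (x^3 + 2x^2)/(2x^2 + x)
This is an ∞/∞ indeterminate form.

Apply L'Hôpital's rule: differentiate numerator and denominator separately.
  f(x) = x^3 + 2·x^2   ⇒   f'(x) = 3·x^2 + 4·x
  g(x) = 2·x^2 + x   ⇒   g'(x) = 4·x + 1
  lim(x→∞) f'(x)/g'(x) = lim(x→∞) (3·x^2 + 4·x)/(4·x + 1)
  = ∞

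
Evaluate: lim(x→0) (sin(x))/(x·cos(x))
This is a 0/0 indeterminate form.

Apply L'Hôpital's rule: differentiate numerator and denominator separately.
  f(x) = sin(x)   ⇒   f'(x) = cos(x)
  g(x) = x·cos(x)   ⇒   g'(x) = -x·sin(x) + cos(x)
  lim(x→0) f'(x)/g'(x) = lim(x→0) (cos(x))/(-x·sin(x) + cos(x))
  = 1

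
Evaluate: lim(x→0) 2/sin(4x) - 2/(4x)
This is an ∞-∞ indeterminate form.

Combine fractions or rationalize to convert ∞-∞ to 0/0 form:
  lim(x→0) 2/sin(4x) - 2/(4x) = 0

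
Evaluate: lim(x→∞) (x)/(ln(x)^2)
This is an ∞/∞ indeterminate form.

Apply L'Hôpital's rule: differentiate numerator and denominator separately.
  f(x) = x   ⇒   f'(x) = 1
  g(x) = ln(x)^2   ⇒   g'(x) = 2·ln(x)/x
  lim(x→∞) f'(x)/g'(x) = lim(x→∞) (1)/(2·ln(x)/x)
  = ∞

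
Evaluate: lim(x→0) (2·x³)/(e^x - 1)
This is a 0/0 indeterminate form.

Apply L'Hôpital's rule: differentiate numerator and denominator separately.
  f(x) = 2·x^3   ⇒   f'(x) = 6·x^2
  g(x) = e^(x) - 1   ⇒   g'(x) = e^(x)
  lim(x→0) f'(x)/g'(x) = lim(x→0) (6·x^2)/(e^(x))
  = 0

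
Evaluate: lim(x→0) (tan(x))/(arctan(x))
This is a 0/0 indeterminate form.

Apply L'Hôpital's rule: differentiate numerator and denominator separately.
  f(x) = tan(x)   ⇒   f'(x) = tan(x)^2 + 1
  g(x) = atan(x)   ⇒   g'(x) = 1/(x^2 + 1)
  lim(x→0) f'(x)/g'(x) = lim(x→0) (tan(x)^2 + 1)/(1/(x^2 + 1))
  = 1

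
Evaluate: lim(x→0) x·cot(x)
This is a 0·∞ indeterminate form.

Rewrite 0·∞ as a quotient (0/0 or ∞/∞ form), then apply L'Hôpital's rule:
  lim(x→0) x·cot(x) = 1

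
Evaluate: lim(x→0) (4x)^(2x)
This is an exponential indeterminate form.

For exponential indeterminate forms, take the natural log:
  Let L = lim(x→0) (4x)^(2x)
  Then ln(L) = lim(x→0) [exponent × ln(base)]
  Evaluate using L'Hôpital or standard limits, then exponentiate.
  L = 1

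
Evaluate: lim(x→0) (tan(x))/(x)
This is a 0/0 indeterminate form.

Apply L'Hôpital's rule: differentiate numerator and denominator separately.
  f(x) = tan(x)   ⇒   f'(x) = tan(x)^2 + 1
  g(x) = x   ⇒   g'(x) = 1
  lim(x→0) f'(x)/g'(x) = lim(x→0) (tan(x)^2 + 1)/(1)
  = 1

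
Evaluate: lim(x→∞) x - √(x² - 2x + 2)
This is an ∞-∞ indeterminate form.

Combine fractions or rationalize to convert ∞-∞ to 0/0 form:
  lim(x→∞) x - √(x² - 2x + 2) = 1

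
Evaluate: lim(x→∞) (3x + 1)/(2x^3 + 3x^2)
This is an ∞/∞ indeterminate form.

Apply L'Hôpital's rule: differentiate numerator and denominator separately.
  f(x) = 3·x + 1   ⇒   f'(x) = 3
  g(x) = 2·x^3 + 3·x^2   ⇒   g'(x) = 6·x^2 + 6·x
  lim(x→∞) f'(x)/g'(x) = lim(x→∞) (3)/(6·x^2 + 6·x)
  = 0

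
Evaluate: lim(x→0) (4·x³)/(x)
This is a 0/0 indeterminate form.

Apply L'Hôpital's rule: differentiate numerator and denominator separately.
  f(x) = 4·x^3   ⇒   f'(x) = 12·x^2
  g(x) = x   ⇒   g'(x) = 1
  lim(x→0) f'(x)/g'(x) = lim(x→0) (12·x^2)/(1)
  = 0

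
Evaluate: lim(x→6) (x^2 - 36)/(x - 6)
This is a standard limit.

Factor or rationalize the expression:
  lim(x→6) (x^2 - 36)/(x - 6) = 12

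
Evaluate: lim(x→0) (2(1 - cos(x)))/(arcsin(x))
This is a 0/0 indeterminate form.

Apply L'Hôpital's rule: differentiate numerator and denominator separately.
  f(x) = 2 - 2·cos(x)   ⇒   f'(x) = 2·sin(x)
  g(x) = asin(x)   ⇒   g'(x) = 1/sqrt(1 - x^2)
  lim(x→0) f'(x)/g'(x) = lim(x→0) (2·sin(x))/(1/sqrt(1 - x^2))
  = 0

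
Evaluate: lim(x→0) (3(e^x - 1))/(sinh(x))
This is a 0/0 indeterminate form.

Apply L'Hôpital's rule: differentiate numerator and denominator separately.
  f(x) = 3·e^(x) - 3   ⇒   f'(x) = 3·e^(x)
  g(x) = sinh(x)   ⇒   g'(x) = cosh(x)
  lim(x→0) f'(x)/g'(x) = lim(x→0) (3·e^(x))/(cosh(x))
  = 3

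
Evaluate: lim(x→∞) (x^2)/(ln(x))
This is an ∞/∞ indeterminate form.

Apply L'Hôpital's rule: differentiate numerator and denominator separately.
  f(x) = x^2   ⇒   f'(x) = 2·x
  g(x) = ln(x)   ⇒   g'(x) = 1/x
  lim(x→∞) f'(x)/g'(x) = lim(x→∞) (2·x)/(1/x)
  = ∞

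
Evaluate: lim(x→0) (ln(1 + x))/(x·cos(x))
This is a 0/0 indeterminate form.

Apply L'Hôpital's rule: differentiate numerator and denominator separately.
  f(x) = ln(x + 1)   ⇒   f'(x) = 1/(x + 1)
  g(x) = x·cos(x)   ⇒   g'(x) = -x·sin(x) + cos(x)
  lim(x→0) f'(x)/g'(x) = lim(x→0) (1/(x + 1))/(-x·sin(x) + cos(x))
  = 1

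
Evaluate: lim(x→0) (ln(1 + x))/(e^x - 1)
This is a 0/0 indeterminate form.

Apply L'Hôpital's rule: differentiate numerator and denominator separately.
  f(x) = ln(x + 1)   ⇒   f'(x) = 1/(x + 1)
  g(x) = e^(x) - 1   ⇒   g'(x) = e^(x)
  lim(x→0) f'(x)/g'(x) = lim(x→0) (1/(x + 1))/(e^(x))
  = 1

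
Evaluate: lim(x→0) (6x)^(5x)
This is an exponential indeterminate form.

For exponential indeterminate forms, take the natural log:
  Let L = lim(x→0) (6x)^(5x)
  Then ln(L) = lim(x→0) [exponent × ln(base)]
  Evaluate using L'Hôpital or standard limits, then exponentiate.
  L = 1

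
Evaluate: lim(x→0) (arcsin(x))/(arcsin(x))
This is a 0/0 indeterminate form.

Apply L'Hôpital's rule: differentiate numerator and denominator separately.
  f(x) = asin(x)   ⇒   f'(x) = 1/sqrt(1 - x^2)
  g(x) = asin(x)   ⇒   g'(x) = 1/sqrt(1 - x^2)
  lim(x→0) f'(x)/g'(x) = lim(x→0) (1/sqrt(1 - x^2))/(1/sqrt(1 - x^2))
  = 1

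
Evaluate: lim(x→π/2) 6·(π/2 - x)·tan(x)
This is a 0·∞ indeterminate form.

Rewrite 0·∞ as a quotient (0/0 or ∞/∞ form), then apply L'Hôpital's rule:
  lim(x→π/2) 6·(π/2 - x)·tan(x) = 6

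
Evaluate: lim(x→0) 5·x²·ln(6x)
This is a 0·∞ indeterminate form.

Rewrite 0·∞ as a quotient (0/0 or ∞/∞ form), then apply L'Hôpital's rule:
  lim(x→0) 5·x²·ln(6x) = 0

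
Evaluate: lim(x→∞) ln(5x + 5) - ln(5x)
This is an ∞-∞ indeterminate form.

Combine fractions or rationalize to convert ∞-∞ to 0/0 form:
  lim(x→∞) ln(5x + 5) - ln(5x) = 0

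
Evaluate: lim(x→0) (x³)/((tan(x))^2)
This is a 0/0 indeterminate form.

Apply L'Hôpital's rule: differentiate numerator and denominator separately.
  f(x) = x^3   ⇒   f'(x) = 3·x^2
  g(x) = tan(x)^2   ⇒   g'(x) = (2·tan(x)^2 + 2)·tan(x)
  lim(x→0) f'(x)/g'(x) = lim(x→0) (3·x^2)/((2·tan(x)^2 + 2)·tan(x))
  = 0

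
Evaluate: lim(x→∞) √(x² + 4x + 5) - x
This is an ∞-∞ indeterminate form.

Combine fractions or rationalize to convert ∞-∞ to 0/0 form:
  lim(x→∞) √(x² + 4x + 5) - x = 2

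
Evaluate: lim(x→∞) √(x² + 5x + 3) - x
This is an ∞-∞ indeterminate form.

Combine fractions or rationalize to convert ∞-∞ to 0/0 form:
  lim(x→∞) √(x² + 5x + 3) - x = 5/2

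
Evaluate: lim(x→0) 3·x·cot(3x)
This is a 0·∞ indeterminate form.

Rewrite 0·∞ as a quotient (0/0 or ∞/∞ form), then apply L'Hôpital's rule:
  lim(x→0) 3·x·cot(3x) = 1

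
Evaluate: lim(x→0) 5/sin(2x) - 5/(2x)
This is an ∞-∞ indeterminate form.

Combine fractions or rationalize to convert ∞-∞ to 0/0 form:
  lim(x→0) 5/sin(2x) - 5/(2x) = 0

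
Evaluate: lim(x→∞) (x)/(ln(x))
This is an ∞/∞ indeterminate form.

Apply L'Hôpital's rule: differentiate numerator and denominator separately.
  f(x) = x   ⇒   f'(x) = 1
  g(x) = ln(x)   ⇒   g'(x) = 1/x
  lim(x→∞) f'(x)/g'(x) = lim(x→∞) (1)/(1/x)
  = ∞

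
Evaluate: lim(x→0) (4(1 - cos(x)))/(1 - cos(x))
This is a 0/0 indeterminate form.

Apply L'Hôpital's rule: differentiate numerator and denominator separately.
  f(x) = 4 - 4·cos(x)   ⇒   f'(x) = 4·sin(x)
  g(x) = 1 - cos(x)   ⇒   g'(x) = sin(x)
  lim(x→0) f'(x)/g'(x) = lim(x→0) (4·sin(x))/(sin(x))
  = 4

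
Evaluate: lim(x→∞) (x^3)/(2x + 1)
This is an ∞/∞ indeterminate form.

Apply L'Hôpital's rule: differentiate numerator and denominator separately.
  f(x) = x^3   ⇒   f'(x) = 3·x^2
  g(x) = 2·x + 1   ⇒   g'(x) = 2
  lim(x→∞) f'(x)/g'(x) = lim(x→∞) (3·x^2)/(2)
  = ∞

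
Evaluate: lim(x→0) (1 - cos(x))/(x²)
This is a 0/0 indeterminate form.

Apply L'Hôpital's rule: differentiate numerator and denominator separately.
  f(x) = 1 - cos(x)   ⇒   f'(x) = sin(x)
  g(x) = x^2   ⇒   g'(x) = 2·x
  lim(x→0) f'(x)/g'(x) = lim(x→0) (sin(x))/(2·x)
  = 1/2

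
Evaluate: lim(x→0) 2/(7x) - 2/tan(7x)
This is an ∞-∞ indeterminate form.

Combine fractions or rationalize to convert ∞-∞ to 0/0 form:
  lim(x→0) 2/(7x) - 2/tan(7x) = 0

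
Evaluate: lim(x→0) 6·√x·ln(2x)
This is a 0·∞ indeterminate form.

Rewrite 0·∞ as a quotient (0/0 or ∞/∞ form), then apply L'Hôpital's rule:
  lim(x→0) 6·√x·ln(2x) = 0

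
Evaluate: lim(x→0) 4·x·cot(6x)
This is a 0·∞ indeterminate form.

Rewrite 0·∞ as a quotient (0/0 or ∞/∞ form), then apply L'Hôpital's rule:
  lim(x→0) 4·x·cot(6x) = 2/3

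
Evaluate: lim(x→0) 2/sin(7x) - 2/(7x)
This is an ∞-∞ indeterminate form.

Combine fractions or rationalize to convert ∞-∞ to 0/0 form:
  lim(x→0) 2/sin(7x) - 2/(7x) = 0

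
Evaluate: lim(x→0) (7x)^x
This is an exponential indeterminate form.

For exponential indeterminate forms, take the natural log:
  Let L = lim(x→0) (7x)^x
  Then ln(L) = lim(x→0) [exponent × ln(base)]
  Evaluate using L'Hôpital or standard limits, then exponentiate.
  L = 1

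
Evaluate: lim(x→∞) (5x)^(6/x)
This is an exponential indeterminate form.

For exponential indeterminate forms, take the natural log:
  Let L = lim(x→∞) (5x)^(6/x)
  Then ln(L) = lim(x→∞) [exponent × ln(base)]
  Evaluate using L'Hôpital or standard limits, then exponentiate.
  L = 1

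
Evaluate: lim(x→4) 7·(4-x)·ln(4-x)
This is a 0·∞ indeterminate form.

Rewrite 0·∞ as a quotient (0/0 or ∞/∞ form), then apply L'Hôpital's rule:
  lim(x→4) 7·(4-x)·ln(4-x) = 0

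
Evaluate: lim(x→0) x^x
This is an exponential indeterminate form.

For exponential indeterminate forms, take the natural log:
  Let L = lim(x→0) x^x
  Then ln(L) = lim(x→0) [exponent × ln(base)]
  Evaluate using L'Hôpital or standard limits, then exponentiate.
  L = 1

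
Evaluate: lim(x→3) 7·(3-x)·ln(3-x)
This is a 0·∞ indeterminate form.

Rewrite 0·∞ as a quotient (0/0 or ∞/∞ form), then apply L'Hôpital's rule:
  lim(x→3) 7·(3-x)·ln(3-x) = 0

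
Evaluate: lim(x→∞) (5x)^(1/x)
This is an exponential indeterminate form.

For exponential indeterminate forms, take the natural log:
  Let L = lim(x→∞) (5x)^(1/x)
  Then ln(L) = lim(x→∞) [exponent × ln(base)]
  Evaluate using L'Hôpital or standard limits, then exponentiate.
  L = 1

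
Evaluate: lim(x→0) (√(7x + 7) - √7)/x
This is a standard limit.

Factor or rationalize the expression:
  lim(x→0) (√(7x + 7) - √7)/x = sqrt(7)/2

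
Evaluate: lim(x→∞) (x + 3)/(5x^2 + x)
This is an ∞/∞ indeterminate form.

Apply L'Hôpital's rule: differentiate numerator and denominator separately.
  f(x) = x + 3   ⇒   f'(x) = 1
  g(x) = 5·x^2 + x   ⇒   g'(x) = 10·x + 1
  lim(x→∞) f'(x)/g'(x) = lim(x→∞) (1)/(10·x + 1)
  = 0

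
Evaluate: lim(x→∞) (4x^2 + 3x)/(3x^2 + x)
This is an ∞/∞ indeterminate form.

Apply L'Hôpital's rule: differentiate numerator and denominator separately.
  f(x) = 4·x^2 + 3·x   ⇒   f'(x) = 8·x + 3
  g(x) = 3·x^2 + x   ⇒   g'(x) = 6·x + 1
  lim(x→∞) f'(x)/g'(x) = lim(x→∞) (8·x + 3)/(6·x + 1)
  = 4/3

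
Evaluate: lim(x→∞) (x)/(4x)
This is an ∞/∞ indeterminate form.

Apply L'Hôpital's rule: differentiate numerator and denominator separately.
  f(x) = x   ⇒   f'(x) = 1
  g(x) = 4·x   ⇒   g'(x) = 4
  lim(x→∞) f'(x)/g'(x) = lim(x→∞) (1)/(4)
  = 1/4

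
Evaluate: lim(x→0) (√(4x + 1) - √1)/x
This is a standard limit.

Factor or rationalize the expression:
  lim(x→0) (√(4x + 1) - √1)/x = 2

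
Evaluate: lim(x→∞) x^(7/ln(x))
This is an exponential indeterminate form.

For exponential indeterminate forms, take the natural log:
  Let L = lim(x→∞) x^(7/ln(x))
  Then ln(L) = lim(x→∞) [exponent × ln(base)]
  Evaluate using L'Hôpital or standard limits, then exponentiate.
  L = e^(7)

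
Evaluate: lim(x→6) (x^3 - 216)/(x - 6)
This is a standard limit.

Factor or rationalize the expression:
  lim(x→6) (x^3 - 216)/(x - 6) = 108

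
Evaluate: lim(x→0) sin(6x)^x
This is an exponential indeterminate form.

For exponential indeterminate forms, take the natural log:
  Let L = lim(x→0) sin(6x)^x
  Then ln(L) = lim(x→0) [exponent × ln(base)]
  Evaluate using L'Hôpital or standard limits, then exponentiate.
  L = 1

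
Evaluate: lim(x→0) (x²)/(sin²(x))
This is a 0/0 indeterminate form.

Apply L'Hôpital's rule: differentiate numerator and denominator separately.
  f(x) = x^2   ⇒   f'(x) = 2·x
  g(x) = sin(x)^2   ⇒   g'(x) = 2·sin(x)·cos(x)
  lim(x→0) f'(x)/g'(x) = lim(x→0) (2·x)/(2·sin(x)·cos(x))
  = 1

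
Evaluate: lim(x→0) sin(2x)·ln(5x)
This is a 0·∞ indeterminate form.

Rewrite 0·∞ as a quotient (0/0 or ∞/∞ form), then apply L'Hôpital's rule:
  lim(x→0) sin(2x)·ln(5x) = 0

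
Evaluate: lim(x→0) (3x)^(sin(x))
This is an exponential indeterminate form.

For exponential indeterminate forms, take the natural log:
  Let L = lim(x→0) (3x)^(sin(x))
  Then ln(L) = lim(x→0) [exponent × ln(base)]
  Evaluate using L'Hôpital or standard limits, then exponentiate.
  L = 1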